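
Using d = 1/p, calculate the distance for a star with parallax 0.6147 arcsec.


d = 1/p = 1/0.6147 = 1.6268

1.6268 pc


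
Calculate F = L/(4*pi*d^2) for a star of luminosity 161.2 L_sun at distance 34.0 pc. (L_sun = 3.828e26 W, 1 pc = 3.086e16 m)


F = L / (4*pi*d^2) = 6.171e+28 / (4*pi*(1.049e+18)^2) = 4.460e-09

4.460e-09 W/m^2


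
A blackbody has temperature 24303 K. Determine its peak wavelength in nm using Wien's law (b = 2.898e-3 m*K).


lam_max = b / T = 2.898e-3 / 24303 = 1.192e-07 m = 119.2445 nm

119.2445 nm


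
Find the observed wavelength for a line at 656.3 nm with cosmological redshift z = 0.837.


lam_obs = lam_emit * (1 + z) = 656.3 * (1 + 0.837) = 1205.6231

1205.6231 nm


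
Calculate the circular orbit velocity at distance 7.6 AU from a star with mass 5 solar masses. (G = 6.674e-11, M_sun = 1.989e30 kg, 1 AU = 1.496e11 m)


v = sqrt(GM/r) = sqrt(6.674e-11 * 9.945e+30 / 1.137e+12) = 24161.4449

24161.4449 m/s


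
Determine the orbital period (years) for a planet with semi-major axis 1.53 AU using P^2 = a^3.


P = a^(3/2) = 1.53^1.5 = 1.8925

1.8925 years


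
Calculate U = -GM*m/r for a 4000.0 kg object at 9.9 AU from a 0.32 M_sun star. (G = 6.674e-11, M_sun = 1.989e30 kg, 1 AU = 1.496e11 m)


M = 0.32 * 1.989e30 kg = 6.3648e+29 kg; r = 9.9 AU * 1.496e11 m/AU = 1.48104e+12 m. U = -GM*m/r = -(6.674e-11 * 6.3648e+29 * 4000.0) / 1.48104e+12 = -1.147e+11

-1.147e+11 J


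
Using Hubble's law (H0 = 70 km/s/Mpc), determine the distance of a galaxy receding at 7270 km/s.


d = v / H0 = 7270 / 70 = 103.8571

103.8571 Mpc


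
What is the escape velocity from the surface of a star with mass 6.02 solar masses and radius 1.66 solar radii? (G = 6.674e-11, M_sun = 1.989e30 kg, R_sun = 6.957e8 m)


M = 6.02 * 1.989e30 kg = 1.197378e+31 kg; R = 1.66 * 6.957e8 m = 1.154862e+09 m. v_esc = sqrt(2GM/R) = sqrt(2 * 6.674e-11 * 1.197378e+31 / 1.154862e+09) = 1.176e+06

1.176e+06 m/s


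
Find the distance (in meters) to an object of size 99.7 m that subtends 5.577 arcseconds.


D = size / theta_rad, theta_rad = 5.577 * pi/(180*3600) = 2.704e-05, D = 3.687e+06

3.687e+06 m


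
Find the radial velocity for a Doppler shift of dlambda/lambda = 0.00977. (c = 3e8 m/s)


v = (dlambda/lambda) * c = 0.00977 * 3e8 = 2.931e+06

2.931e+06 m/s


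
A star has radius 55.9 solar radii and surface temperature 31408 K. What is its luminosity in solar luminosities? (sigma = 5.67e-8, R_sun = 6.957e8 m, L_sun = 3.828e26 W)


R = 55.9 * 6.957e8 m = 3.888963e+10 m. L = 4*pi*R^2*sigma*T^4 = 4*pi*(3.888963e+10)^2 * 5.67e-8 * 31408^4 = 1.048628542e+33 W. L/L_sun = 1.048628542e+33 / 3.828e26 = 2.739e+06

2.739e+06 L_sun


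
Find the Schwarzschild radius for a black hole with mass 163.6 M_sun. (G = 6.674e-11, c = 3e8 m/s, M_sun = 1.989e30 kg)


M = 163.6 * 1.989e30 kg = 3.254004e+32 kg. rs = 2GM/c^2 = 2 * 6.674e-11 * 3.254004e+32 / (3e8)^2 = 482604.9488

482604.9488 m


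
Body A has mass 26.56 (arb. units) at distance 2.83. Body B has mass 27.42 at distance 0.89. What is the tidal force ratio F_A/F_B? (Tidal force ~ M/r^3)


Ratio = (M1/r1^3) / (M2/r2^3) = (26.56/2.83^3) / (27.42/0.89^3) = 0.0301

0.0301


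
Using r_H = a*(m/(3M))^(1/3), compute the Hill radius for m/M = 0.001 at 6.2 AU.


r_H = a * (m/3M)^(1/3) = 6.2 * (0.001/3)^(1/3) = 0.4299

0.4299 AU


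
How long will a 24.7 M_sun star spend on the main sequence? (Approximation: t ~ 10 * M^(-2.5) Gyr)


t = 10 * M^(-2.5) = 10 * 24.7^(-2.5) = 0.0033

0.0033 Gyr


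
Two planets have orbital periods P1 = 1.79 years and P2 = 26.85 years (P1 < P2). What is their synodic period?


1/P_syn = |1/P1 - 1/P2| = |1/1.79 - 1/26.85| => P_syn = 1.9179

1.9179 years


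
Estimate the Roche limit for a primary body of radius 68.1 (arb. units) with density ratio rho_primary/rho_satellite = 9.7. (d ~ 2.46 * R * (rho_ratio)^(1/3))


d_Roche = 2.46 * 68.1 * 9.7^(1/3) = 357.2779

357.2779


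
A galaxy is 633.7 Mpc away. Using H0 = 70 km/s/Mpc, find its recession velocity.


v = H0 * d = 70 * 633.7 = 44359.0

44359.0 km/s


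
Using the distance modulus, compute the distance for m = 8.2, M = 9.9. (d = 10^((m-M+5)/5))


d = 10^((m - M + 5)/5) = 10^((8.2 - 9.9 + 5)/5) = 4.5709

4.5709 pc


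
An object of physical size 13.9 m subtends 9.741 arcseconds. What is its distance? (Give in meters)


D = size / theta_rad, theta_rad = 9.741 * pi/(180*3600) = 4.723e-05, D = 294331.2603

294331.2603 m


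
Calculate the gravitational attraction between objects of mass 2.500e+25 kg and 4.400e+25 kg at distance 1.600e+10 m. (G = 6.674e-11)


F = G*m1*m2/r^2 = 6.674e-11 * 2.500e+25 * 4.400e+25 / (1.600e+10)^2 = 6.674e-11 * 1.100e+51 / 2.560e+20 = 2.868e+20

2.868e+20 N


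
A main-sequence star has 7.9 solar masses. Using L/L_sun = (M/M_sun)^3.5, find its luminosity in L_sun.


L/L_sun = (M/M_sun)^3.5 = 7.9^3.5 = 1385.7817

1385.7817 L_sun


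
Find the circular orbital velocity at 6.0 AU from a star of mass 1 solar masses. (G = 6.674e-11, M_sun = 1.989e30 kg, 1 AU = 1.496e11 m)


v = sqrt(GM/r) = sqrt(6.674e-11 * 1.989e+30 / 8.976e+11) = 12160.9939

12160.9939 m/s


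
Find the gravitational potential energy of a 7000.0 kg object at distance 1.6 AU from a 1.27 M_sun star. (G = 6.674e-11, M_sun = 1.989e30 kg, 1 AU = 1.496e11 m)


M = 1.27 * 1.989e30 kg = 2.52603e+30 kg; r = 1.6 AU * 1.496e11 m/AU = 2.3936e+11 m. U = -GM*m/r = -(6.674e-11 * 2.52603e+30 * 7000.0) / 2.3936e+11 = -4.930e+12

-4.930e+12 J


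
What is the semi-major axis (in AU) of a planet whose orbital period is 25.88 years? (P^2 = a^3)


a = P^(2/3) = 25.88^(2/3) = 8.7494

8.7494 AU


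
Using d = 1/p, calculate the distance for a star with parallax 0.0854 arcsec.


d = 1/p = 1/0.0854 = 11.7096

11.7096 pc


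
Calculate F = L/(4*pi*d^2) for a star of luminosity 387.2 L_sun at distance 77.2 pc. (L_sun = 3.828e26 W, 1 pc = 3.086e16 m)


F = L / (4*pi*d^2) = 1.482e+29 / (4*pi*(2.382e+18)^2) = 2.078e-09

2.078e-09 W/m^2


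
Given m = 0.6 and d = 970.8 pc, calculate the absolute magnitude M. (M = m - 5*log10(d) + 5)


M = m - 5*log10(d) + 5 = 0.6 - 5*log10(970.8) + 5 = -9.3356

-9.3356


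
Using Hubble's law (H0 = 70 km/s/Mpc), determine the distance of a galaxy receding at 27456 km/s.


d = v / H0 = 27456 / 70 = 392.2286

392.2286 Mpc


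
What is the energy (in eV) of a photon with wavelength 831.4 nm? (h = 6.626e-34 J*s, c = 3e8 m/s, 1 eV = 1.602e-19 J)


E = hc/lambda = 6.626e-34 * 3e8 / 8.314e-07 = 2.391e-19 J = 1.4925 eV

1.4925 eV


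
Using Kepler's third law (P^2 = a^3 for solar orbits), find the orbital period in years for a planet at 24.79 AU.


P = a^(3/2) = 24.79^1.5 = 123.4283

123.4283 years


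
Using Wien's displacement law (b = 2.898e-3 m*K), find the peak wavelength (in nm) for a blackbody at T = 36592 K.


lam_max = b / T = 2.898e-3 / 36592 = 7.920e-08 m = 79.1976 nm

79.1976 nm


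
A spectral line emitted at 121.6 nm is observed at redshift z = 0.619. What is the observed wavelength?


lam_obs = lam_emit * (1 + z) = 121.6 * (1 + 0.619) = 196.8704

196.8704 nm


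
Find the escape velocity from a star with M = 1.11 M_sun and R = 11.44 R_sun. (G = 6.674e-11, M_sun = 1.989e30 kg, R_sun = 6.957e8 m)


M = 1.11 * 1.989e30 kg = 2.20779e+30 kg; R = 11.44 * 6.957e8 m = 7.958808e+09 m. v_esc = sqrt(2GM/R) = sqrt(2 * 6.674e-11 * 2.20779e+30 / 7.958808e+09) = 192425.6517

192425.6517 m/s


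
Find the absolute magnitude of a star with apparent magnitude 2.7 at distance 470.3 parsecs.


M = m - 5*log10(d) + 5 = 2.7 - 5*log10(470.3) + 5 = -5.6619

-5.6619


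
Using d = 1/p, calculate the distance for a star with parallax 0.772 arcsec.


d = 1/p = 1/0.772 = 1.2953

1.2953 pc


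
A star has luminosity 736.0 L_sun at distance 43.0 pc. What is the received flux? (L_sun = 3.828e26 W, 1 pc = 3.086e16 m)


F = L / (4*pi*d^2) = 2.817e+29 / (4*pi*(1.327e+18)^2) = 1.273e-08

1.273e-08 W/m^2


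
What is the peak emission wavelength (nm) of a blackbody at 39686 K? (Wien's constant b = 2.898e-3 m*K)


lam_max = b / T = 2.898e-3 / 39686 = 7.302e-08 m = 73.0232 nm

73.0232 nm


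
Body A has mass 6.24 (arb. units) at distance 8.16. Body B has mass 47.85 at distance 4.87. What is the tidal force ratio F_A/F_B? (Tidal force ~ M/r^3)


Ratio = (M1/r1^3) / (M2/r2^3) = (6.24/8.16^3) / (47.85/4.87^3) = 0.0277

0.0277


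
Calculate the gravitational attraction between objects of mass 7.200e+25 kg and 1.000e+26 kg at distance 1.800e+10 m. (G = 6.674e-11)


F = G*m1*m2/r^2 = 6.674e-11 * 7.200e+25 * 1.000e+26 / (1.800e+10)^2 = 6.674e-11 * 7.200e+51 / 3.240e+20 = 1.483e+21

1.483e+21 N


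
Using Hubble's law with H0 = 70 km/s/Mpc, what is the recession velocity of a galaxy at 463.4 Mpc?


v = H0 * d = 70 * 463.4 = 32438.0

32438.0 km/s


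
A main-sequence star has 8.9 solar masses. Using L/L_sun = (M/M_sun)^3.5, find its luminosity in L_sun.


L/L_sun = (M/M_sun)^3.5 = 8.9^3.5 = 2103.1247

2103.1247 L_sun


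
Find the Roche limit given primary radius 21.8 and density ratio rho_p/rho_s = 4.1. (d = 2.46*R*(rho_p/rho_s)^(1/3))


d_Roche = 2.46 * 21.8 * 4.1^(1/3) = 85.8327

85.8327


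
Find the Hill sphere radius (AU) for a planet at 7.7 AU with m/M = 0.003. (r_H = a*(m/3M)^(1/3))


r_H = a * (m/3M)^(1/3) = 7.7 * (0.003/3)^(1/3) = 0.77

0.77 AU


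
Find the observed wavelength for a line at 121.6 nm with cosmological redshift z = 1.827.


lam_obs = lam_emit * (1 + z) = 121.6 * (1 + 1.827) = 343.7632

343.7632 nm


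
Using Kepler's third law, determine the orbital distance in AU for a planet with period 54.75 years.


a = P^(2/3) = 54.75^(2/3) = 14.4186

14.4186 AU


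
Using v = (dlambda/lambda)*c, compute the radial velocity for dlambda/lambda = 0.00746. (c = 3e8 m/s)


v = (dlambda/lambda) * c = 0.00746 * 3e8 = 2.238e+06

2.238e+06 m/s


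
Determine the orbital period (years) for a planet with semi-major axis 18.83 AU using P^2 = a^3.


P = a^(3/2) = 18.83^1.5 = 81.7101

81.7101 years


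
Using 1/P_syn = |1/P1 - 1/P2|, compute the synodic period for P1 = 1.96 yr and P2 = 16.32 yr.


1/P_syn = |1/P1 - 1/P2| = |1/1.96 - 1/16.32| => P_syn = 2.2275

2.2275 years


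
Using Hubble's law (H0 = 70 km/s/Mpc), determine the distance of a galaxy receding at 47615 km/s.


d = v / H0 = 47615 / 70 = 680.2143

680.2143 Mpc


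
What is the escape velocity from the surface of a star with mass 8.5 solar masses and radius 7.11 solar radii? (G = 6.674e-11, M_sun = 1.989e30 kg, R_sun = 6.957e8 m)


M = 8.5 * 1.989e30 kg = 1.69065e+31 kg; R = 7.11 * 6.957e8 m = 4.946427e+09 m. v_esc = sqrt(2GM/R) = sqrt(2 * 6.674e-11 * 1.69065e+31 / 4.946427e+09) = 675443.6939

675443.6939 m/s


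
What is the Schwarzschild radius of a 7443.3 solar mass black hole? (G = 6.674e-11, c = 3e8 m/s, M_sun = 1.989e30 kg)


M = 7443.3 * 1.989e30 kg = 1.48047237e+34 kg. rs = 2GM/c^2 = 2 * 6.674e-11 * 1.48047237e+34 / (3e8)^2 = 2.196e+07

2.196e+07 m


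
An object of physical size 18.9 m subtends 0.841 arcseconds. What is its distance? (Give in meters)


D = size / theta_rad, theta_rad = 0.841 * pi/(180*3600) = 4.077e-06, D = 4.635e+06

4.635e+06 m


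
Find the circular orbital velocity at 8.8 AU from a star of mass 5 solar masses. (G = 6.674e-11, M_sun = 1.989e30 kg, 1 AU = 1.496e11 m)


v = sqrt(GM/r) = sqrt(6.674e-11 * 9.945e+30 / 1.316e+12) = 22453.7231

22453.7231 m/s


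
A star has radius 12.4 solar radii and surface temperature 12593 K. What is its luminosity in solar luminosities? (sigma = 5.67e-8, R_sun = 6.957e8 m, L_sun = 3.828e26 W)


R = 12.4 * 6.957e8 m = 8.62668e+09 m. L = 4*pi*R^2*sigma*T^4 = 4*pi*(8.62668e+09)^2 * 5.67e-8 * 12593^4 = 1.333512569e+30 W. L/L_sun = 1.333512569e+30 / 3.828e26 = 3483.5752

3483.5752 L_sun


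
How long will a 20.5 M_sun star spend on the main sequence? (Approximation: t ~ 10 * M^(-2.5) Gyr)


t = 10 * M^(-2.5) = 10 * 20.5^(-2.5) = 0.0053

0.0053 Gyr


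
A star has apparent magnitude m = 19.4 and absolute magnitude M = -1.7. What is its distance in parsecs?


d = 10^((m - M + 5)/5) = 10^((19.4 - -1.7 + 5)/5) = 165958.6907

165958.6907 pc


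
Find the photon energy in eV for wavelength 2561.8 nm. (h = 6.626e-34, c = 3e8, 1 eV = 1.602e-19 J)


E = hc/lambda = 6.626e-34 * 3e8 / 2.562e-06 = 7.759e-20 J = 0.4844 eV

0.4844 eV


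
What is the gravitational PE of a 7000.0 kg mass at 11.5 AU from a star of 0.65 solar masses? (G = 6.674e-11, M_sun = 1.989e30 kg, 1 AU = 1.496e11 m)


M = 0.65 * 1.989e30 kg = 1.29285e+30 kg; r = 11.5 AU * 1.496e11 m/AU = 1.7204e+12 m. U = -GM*m/r = -(6.674e-11 * 1.29285e+30 * 7000.0) / 1.7204e+12 = -3.511e+11

-3.511e+11 J


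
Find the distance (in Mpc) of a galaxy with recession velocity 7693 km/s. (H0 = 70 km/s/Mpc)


d = v / H0 = 7693 / 70 = 109.9

109.9 Mpc


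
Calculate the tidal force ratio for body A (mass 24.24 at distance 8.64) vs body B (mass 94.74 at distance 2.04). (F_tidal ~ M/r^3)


Ratio = (M1/r1^3) / (M2/r2^3) = (24.24/8.64^3) / (94.74/2.04^3) = 0.0034

0.0034


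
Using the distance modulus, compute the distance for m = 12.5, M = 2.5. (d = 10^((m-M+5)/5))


d = 10^((m - M + 5)/5) = 10^((12.5 - 2.5 + 5)/5) = 1000.0

1000.0 pc


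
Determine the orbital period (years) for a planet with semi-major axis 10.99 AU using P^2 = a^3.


P = a^(3/2) = 10.99^1.5 = 36.4331

36.4331 years


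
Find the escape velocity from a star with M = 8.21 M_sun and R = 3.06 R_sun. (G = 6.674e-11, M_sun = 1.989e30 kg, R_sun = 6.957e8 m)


M = 8.21 * 1.989e30 kg = 1.632969e+31 kg; R = 3.06 * 6.957e8 m = 2.128842e+09 m. v_esc = sqrt(2GM/R) = sqrt(2 * 6.674e-11 * 1.632969e+31 / 2.128842e+09) = 1.012e+06

1.012e+06 m/s


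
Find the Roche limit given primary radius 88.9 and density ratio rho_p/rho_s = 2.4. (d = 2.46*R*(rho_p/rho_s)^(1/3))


d_Roche = 2.46 * 88.9 * 2.4^(1/3) = 292.8019

292.8019


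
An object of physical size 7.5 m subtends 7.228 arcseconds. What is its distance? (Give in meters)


D = size / theta_rad, theta_rad = 7.228 * pi/(180*3600) = 3.504e-05, D = 214026.8465

214026.8465 m


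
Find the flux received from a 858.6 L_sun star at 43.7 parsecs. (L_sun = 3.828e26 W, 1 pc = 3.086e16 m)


F = L / (4*pi*d^2) = 3.287e+29 / (4*pi*(1.349e+18)^2) = 1.438e-08

1.438e-08 W/m^2


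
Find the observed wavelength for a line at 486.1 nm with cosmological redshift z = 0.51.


lam_obs = lam_emit * (1 + z) = 486.1 * (1 + 0.51) = 734.011

734.011 nm


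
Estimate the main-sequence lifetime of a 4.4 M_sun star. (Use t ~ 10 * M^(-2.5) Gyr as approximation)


t = 10 * M^(-2.5) = 10 * 4.4^(-2.5) = 0.2462

0.2462 Gyr


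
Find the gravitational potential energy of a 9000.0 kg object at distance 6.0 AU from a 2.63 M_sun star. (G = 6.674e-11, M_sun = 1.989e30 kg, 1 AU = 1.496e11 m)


M = 2.63 * 1.989e30 kg = 5.23107e+30 kg; r = 6.0 AU * 1.496e11 m/AU = 8.976e+11 m. U = -GM*m/r = -(6.674e-11 * 5.23107e+30 * 9000.0) / 8.976e+11 = -3.501e+12

-3.501e+12 J


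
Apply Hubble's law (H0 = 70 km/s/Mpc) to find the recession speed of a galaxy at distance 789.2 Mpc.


v = H0 * d = 70 * 789.2 = 55244.0

55244.0 km/s


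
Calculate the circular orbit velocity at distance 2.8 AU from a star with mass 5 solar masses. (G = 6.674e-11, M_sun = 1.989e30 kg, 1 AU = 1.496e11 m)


v = sqrt(GM/r) = sqrt(6.674e-11 * 9.945e+30 / 4.189e+11) = 39806.1965

39806.1965 m/s


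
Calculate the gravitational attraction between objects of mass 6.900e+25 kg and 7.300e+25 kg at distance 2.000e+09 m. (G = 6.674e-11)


F = G*m1*m2/r^2 = 6.674e-11 * 6.900e+25 * 7.300e+25 / (2.000e+09)^2 = 6.674e-11 * 5.037e+51 / 4.000e+18 = 8.404e+22

8.404e+22 N


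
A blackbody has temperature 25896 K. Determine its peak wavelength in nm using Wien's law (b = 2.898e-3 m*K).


lam_max = b / T = 2.898e-3 / 25896 = 1.119e-07 m = 111.9092 nm

111.9092 nm


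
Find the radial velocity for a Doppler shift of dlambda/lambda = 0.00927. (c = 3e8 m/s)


v = (dlambda/lambda) * c = 0.00927 * 3e8 = 2.781e+06

2.781e+06 m/s


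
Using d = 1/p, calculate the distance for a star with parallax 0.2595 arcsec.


d = 1/p = 1/0.2595 = 3.8536

3.8536 pc


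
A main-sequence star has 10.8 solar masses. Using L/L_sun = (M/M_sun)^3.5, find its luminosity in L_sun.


L/L_sun = (M/M_sun)^3.5 = 10.8^3.5 = 4139.8361

4139.8361 L_sun


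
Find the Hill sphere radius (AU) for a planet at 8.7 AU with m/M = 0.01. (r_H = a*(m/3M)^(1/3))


r_H = a * (m/3M)^(1/3) = 8.7 * (0.01/3)^(1/3) = 1.2996

1.2996 AU


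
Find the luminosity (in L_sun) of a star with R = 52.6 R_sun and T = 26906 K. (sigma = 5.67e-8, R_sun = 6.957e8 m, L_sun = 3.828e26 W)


R = 52.6 * 6.957e8 m = 3.659382e+10 m. L = 4*pi*R^2*sigma*T^4 = 4*pi*(3.659382e+10)^2 * 5.67e-8 * 26906^4 = 5.000402566e+32 W. L/L_sun = 5.000402566e+32 / 3.828e26 = 1.306e+06

1.306e+06 L_sun


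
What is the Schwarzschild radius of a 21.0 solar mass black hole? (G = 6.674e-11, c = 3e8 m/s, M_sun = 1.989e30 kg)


M = 21.0 * 1.989e30 kg = 4.1769e+31 kg. rs = 2GM/c^2 = 2 * 6.674e-11 * 4.1769e+31 / (3e8)^2 = 61948.068

61948.068 m


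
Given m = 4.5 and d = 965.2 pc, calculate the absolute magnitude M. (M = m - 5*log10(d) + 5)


M = m - 5*log10(d) + 5 = 4.5 - 5*log10(965.2) + 5 = -5.4231

-5.4231


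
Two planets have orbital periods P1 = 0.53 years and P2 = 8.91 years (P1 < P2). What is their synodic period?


1/P_syn = |1/P1 - 1/P2| = |1/0.53 - 1/8.91| => P_syn = 0.5635

0.5635 years


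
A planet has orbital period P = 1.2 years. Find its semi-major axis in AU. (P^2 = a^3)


a = P^(2/3) = 1.2^(2/3) = 1.1292

1.1292 AU


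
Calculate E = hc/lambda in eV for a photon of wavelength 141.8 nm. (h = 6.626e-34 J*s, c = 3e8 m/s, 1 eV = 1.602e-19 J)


E = hc/lambda = 6.626e-34 * 3e8 / 1.418e-07 = 1.402e-18 J = 8.7505 eV

8.7505 eV


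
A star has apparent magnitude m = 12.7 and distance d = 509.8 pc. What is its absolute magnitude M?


M = m - 5*log10(d) + 5 = 12.7 - 5*log10(509.8) + 5 = 4.163

4.163


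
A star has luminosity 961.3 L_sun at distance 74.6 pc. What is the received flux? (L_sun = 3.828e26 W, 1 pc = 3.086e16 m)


F = L / (4*pi*d^2) = 3.680e+29 / (4*pi*(2.302e+18)^2) = 5.525e-09

5.525e-09 W/m^2


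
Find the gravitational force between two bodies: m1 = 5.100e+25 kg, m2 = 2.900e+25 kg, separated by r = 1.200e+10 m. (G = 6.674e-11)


F = G*m1*m2/r^2 = 6.674e-11 * 5.100e+25 * 2.900e+25 / (1.200e+10)^2 = 6.674e-11 * 1.479e+51 / 1.440e+20 = 6.855e+20

6.855e+20 N


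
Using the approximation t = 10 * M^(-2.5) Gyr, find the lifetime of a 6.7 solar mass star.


t = 10 * M^(-2.5) = 10 * 6.7^(-2.5) = 0.0861

0.0861 Gyr


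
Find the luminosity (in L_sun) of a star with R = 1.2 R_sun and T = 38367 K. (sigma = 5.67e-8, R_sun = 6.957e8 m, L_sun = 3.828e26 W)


R = 1.2 * 6.957e8 m = 8.3484e+08 m. L = 4*pi*R^2*sigma*T^4 = 4*pi*(8.3484e+08)^2 * 5.67e-8 * 38367^4 = 1.076045883e+30 W. L/L_sun = 1.076045883e+30 / 3.828e26 = 2810.9872

2810.9872 L_sun


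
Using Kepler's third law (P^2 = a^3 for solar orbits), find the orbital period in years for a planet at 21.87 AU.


P = a^(3/2) = 21.87^1.5 = 102.2759

102.2759 years


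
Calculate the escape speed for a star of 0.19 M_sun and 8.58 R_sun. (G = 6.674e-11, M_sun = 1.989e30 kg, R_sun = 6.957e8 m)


M = 0.19 * 1.989e30 kg = 3.7791e+29 kg; R = 8.58 * 6.957e8 m = 5.969106e+09 m. v_esc = sqrt(2GM/R) = sqrt(2 * 6.674e-11 * 3.7791e+29 / 5.969106e+09) = 91927.9648

91927.9648 m/s


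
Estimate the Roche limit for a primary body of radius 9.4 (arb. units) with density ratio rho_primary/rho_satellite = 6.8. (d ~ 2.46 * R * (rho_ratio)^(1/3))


d_Roche = 2.46 * 9.4 * 6.8^(1/3) = 43.8093

43.8093


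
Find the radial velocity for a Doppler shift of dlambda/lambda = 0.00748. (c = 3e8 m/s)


v = (dlambda/lambda) * c = 0.00748 * 3e8 = 2.244e+06

2.244e+06 m/s


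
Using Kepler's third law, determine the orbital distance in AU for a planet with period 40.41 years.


a = P^(2/3) = 40.41^(2/3) = 11.7759

11.7759 AU


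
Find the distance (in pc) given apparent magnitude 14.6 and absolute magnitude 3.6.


d = 10^((m - M + 5)/5) = 10^((14.6 - 3.6 + 5)/5) = 1584.8932

1584.8932 pc


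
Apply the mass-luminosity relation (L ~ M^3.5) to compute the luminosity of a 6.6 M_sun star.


L/L_sun = (M/M_sun)^3.5 = 6.6^3.5 = 738.5906

738.5906 L_sun


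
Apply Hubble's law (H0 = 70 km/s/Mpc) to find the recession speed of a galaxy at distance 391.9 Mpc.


v = H0 * d = 70 * 391.9 = 27433.0

27433.0 km/s


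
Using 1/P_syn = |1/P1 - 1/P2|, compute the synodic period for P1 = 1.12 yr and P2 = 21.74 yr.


1/P_syn = |1/P1 - 1/P2| = |1/1.12 - 1/21.74| => P_syn = 1.1808

1.1808 years


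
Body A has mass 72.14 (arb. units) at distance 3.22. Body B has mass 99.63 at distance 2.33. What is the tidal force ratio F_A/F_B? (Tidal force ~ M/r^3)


Ratio = (M1/r1^3) / (M2/r2^3) = (72.14/3.22^3) / (99.63/2.33^3) = 0.2743

0.2743


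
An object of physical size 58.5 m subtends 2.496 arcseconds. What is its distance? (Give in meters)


D = size / theta_rad, theta_rad = 2.496 * pi/(180*3600) = 1.210e-05, D = 4.834e+06

4.834e+06 m


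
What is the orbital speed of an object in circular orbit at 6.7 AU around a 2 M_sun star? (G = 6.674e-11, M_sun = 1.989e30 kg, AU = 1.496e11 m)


v = sqrt(GM/r) = sqrt(6.674e-11 * 3.978e+30 / 1.002e+12) = 16275.0485

16275.0485 m/s


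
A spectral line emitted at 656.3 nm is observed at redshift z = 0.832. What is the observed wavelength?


lam_obs = lam_emit * (1 + z) = 656.3 * (1 + 0.832) = 1202.3416

1202.3416 nm


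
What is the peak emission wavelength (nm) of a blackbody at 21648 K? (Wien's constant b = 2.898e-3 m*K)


lam_max = b / T = 2.898e-3 / 21648 = 1.339e-07 m = 133.8692 nm

133.8692 nm


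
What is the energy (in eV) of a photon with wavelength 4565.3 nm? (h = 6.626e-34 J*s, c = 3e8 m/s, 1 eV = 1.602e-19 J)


E = hc/lambda = 6.626e-34 * 3e8 / 4.565e-06 = 4.354e-20 J = 0.2718 eV

0.2718 eV


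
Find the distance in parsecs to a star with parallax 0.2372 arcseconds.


d = 1/p = 1/0.2372 = 4.2159

4.2159 pc


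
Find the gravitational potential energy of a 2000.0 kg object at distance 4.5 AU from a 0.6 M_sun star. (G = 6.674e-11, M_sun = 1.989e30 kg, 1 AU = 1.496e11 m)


M = 0.6 * 1.989e30 kg = 1.1934e+30 kg; r = 4.5 AU * 1.496e11 m/AU = 6.732e+11 m. U = -GM*m/r = -(6.674e-11 * 1.1934e+30 * 2000.0) / 6.732e+11 = -2.366e+11

-2.366e+11 J


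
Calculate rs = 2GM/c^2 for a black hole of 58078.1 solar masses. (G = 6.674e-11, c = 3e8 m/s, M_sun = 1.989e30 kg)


M = 58078.1 * 1.989e30 kg = 1.155173409e+35 kg. rs = 2GM/c^2 = 2 * 6.674e-11 * 1.155173409e+35 / (3e8)^2 = 1.713e+08

1.713e+08 m


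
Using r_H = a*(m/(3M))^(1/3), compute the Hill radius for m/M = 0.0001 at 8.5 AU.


r_H = a * (m/3M)^(1/3) = 8.5 * (0.0001/3)^(1/3) = 0.2736

0.2736 AU


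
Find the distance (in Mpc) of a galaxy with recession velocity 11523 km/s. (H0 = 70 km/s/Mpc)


d = v / H0 = 11523 / 70 = 164.6143

164.6143 Mpc


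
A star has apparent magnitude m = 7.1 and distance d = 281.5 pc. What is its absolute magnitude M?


M = m - 5*log10(d) + 5 = 7.1 - 5*log10(281.5) + 5 = -0.1474

-0.1474


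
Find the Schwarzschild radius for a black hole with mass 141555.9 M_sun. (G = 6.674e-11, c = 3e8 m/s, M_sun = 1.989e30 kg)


M = 141555.9 * 1.989e30 kg = 2.815546851e+35 kg. rs = 2GM/c^2 = 2 * 6.674e-11 * 2.815546851e+35 / (3e8)^2 = 4.176e+08

4.176e+08 m


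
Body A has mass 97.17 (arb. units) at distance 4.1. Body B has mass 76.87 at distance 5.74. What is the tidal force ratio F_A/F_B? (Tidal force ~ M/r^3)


Ratio = (M1/r1^3) / (M2/r2^3) = (97.17/4.1^3) / (76.87/5.74^3) = 3.4686

3.4686


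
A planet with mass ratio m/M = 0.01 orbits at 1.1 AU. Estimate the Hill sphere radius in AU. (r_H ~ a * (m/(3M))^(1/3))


r_H = a * (m/3M)^(1/3) = 1.1 * (0.01/3)^(1/3) = 0.1643

0.1643 AU


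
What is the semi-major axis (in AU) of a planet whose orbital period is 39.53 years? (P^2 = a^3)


a = P^(2/3) = 39.53^(2/3) = 11.6043

11.6043 AU


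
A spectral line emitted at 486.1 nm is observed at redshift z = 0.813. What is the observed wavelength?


lam_obs = lam_emit * (1 + z) = 486.1 * (1 + 0.813) = 881.2993

881.2993 nm


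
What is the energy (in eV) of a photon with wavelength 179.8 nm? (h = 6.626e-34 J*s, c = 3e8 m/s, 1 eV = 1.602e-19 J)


E = hc/lambda = 6.626e-34 * 3e8 / 1.798e-07 = 1.106e-18 J = 6.9011 eV

6.9011 eV


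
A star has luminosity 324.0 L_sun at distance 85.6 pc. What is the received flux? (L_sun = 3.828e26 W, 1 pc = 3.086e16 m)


F = L / (4*pi*d^2) = 1.240e+29 / (4*pi*(2.642e+18)^2) = 1.414e-09

1.414e-09 W/m^2


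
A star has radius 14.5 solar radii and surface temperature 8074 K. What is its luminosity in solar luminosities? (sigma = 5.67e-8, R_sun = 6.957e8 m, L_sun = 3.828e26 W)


R = 14.5 * 6.957e8 m = 1.008765e+10 m. L = 4*pi*R^2*sigma*T^4 = 4*pi*(1.008765e+10)^2 * 5.67e-8 * 8074^4 = 3.081256937e+29 W. L/L_sun = 3.081256937e+29 / 3.828e26 = 804.9261

804.9261 L_sun


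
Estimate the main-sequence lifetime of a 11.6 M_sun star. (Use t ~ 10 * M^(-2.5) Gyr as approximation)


t = 10 * M^(-2.5) = 10 * 11.6^(-2.5) = 0.0218

0.0218 Gyr


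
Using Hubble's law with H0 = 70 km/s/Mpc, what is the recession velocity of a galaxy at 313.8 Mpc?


v = H0 * d = 70 * 313.8 = 21966.0

21966.0 km/s


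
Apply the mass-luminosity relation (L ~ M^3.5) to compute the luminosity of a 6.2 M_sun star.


L/L_sun = (M/M_sun)^3.5 = 6.2^3.5 = 593.4319

593.4319 L_sun


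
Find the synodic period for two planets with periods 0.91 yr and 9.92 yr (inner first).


1/P_syn = |1/P1 - 1/P2| = |1/0.91 - 1/9.92| => P_syn = 1.0019

1.0019 years


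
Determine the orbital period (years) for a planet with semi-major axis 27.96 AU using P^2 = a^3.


P = a^(3/2) = 27.96^1.5 = 147.8447

147.8447 years


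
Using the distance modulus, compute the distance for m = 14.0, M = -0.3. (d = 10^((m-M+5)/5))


d = 10^((m - M + 5)/5) = 10^((14.0 - -0.3 + 5)/5) = 7244.3596

7244.3596 pc


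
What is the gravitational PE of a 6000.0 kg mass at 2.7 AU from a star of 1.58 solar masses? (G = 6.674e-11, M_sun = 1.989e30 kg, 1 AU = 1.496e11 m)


M = 1.58 * 1.989e30 kg = 3.14262e+30 kg; r = 2.7 AU * 1.496e11 m/AU = 4.0392e+11 m. U = -GM*m/r = -(6.674e-11 * 3.14262e+30 * 6000.0) / 4.0392e+11 = -3.116e+12

-3.116e+12 J


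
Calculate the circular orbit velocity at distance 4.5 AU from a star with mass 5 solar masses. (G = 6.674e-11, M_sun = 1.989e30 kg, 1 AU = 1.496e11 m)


v = sqrt(GM/r) = sqrt(6.674e-11 * 9.945e+30 / 6.732e+11) = 31399.5512

31399.5512 m/s


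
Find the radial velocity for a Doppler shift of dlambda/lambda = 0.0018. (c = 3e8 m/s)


v = (dlambda/lambda) * c = 0.0018 * 3e8 = 540000.0

540000.0 m/s


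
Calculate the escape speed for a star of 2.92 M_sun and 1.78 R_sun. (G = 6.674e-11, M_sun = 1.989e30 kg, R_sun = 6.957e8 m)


M = 2.92 * 1.989e30 kg = 5.80788e+30 kg; R = 1.78 * 6.957e8 m = 1.238346e+09 m. v_esc = sqrt(2GM/R) = sqrt(2 * 6.674e-11 * 5.80788e+30 / 1.238346e+09) = 791217.553

791217.553 m/s


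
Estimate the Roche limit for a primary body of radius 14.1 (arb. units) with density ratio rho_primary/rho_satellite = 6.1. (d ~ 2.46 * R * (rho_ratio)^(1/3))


d_Roche = 2.46 * 14.1 * 6.1^(1/3) = 63.3769

63.3769


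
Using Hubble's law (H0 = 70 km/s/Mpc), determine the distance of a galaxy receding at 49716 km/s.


d = v / H0 = 49716 / 70 = 710.2286

710.2286 Mpc


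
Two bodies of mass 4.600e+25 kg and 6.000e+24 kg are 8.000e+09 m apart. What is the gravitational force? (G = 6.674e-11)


F = G*m1*m2/r^2 = 6.674e-11 * 4.600e+25 * 6.000e+24 / (8.000e+09)^2 = 6.674e-11 * 2.760e+50 / 6.400e+19 = 2.878e+20

2.878e+20 N


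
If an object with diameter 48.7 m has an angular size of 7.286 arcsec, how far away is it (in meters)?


D = size / theta_rad, theta_rad = 7.286 * pi/(180*3600) = 3.532e-05, D = 1.379e+06

1.379e+06 m


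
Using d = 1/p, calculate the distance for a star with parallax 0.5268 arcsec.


d = 1/p = 1/0.5268 = 1.8983

1.8983 pc


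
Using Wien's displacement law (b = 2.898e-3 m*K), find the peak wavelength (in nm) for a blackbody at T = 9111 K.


lam_max = b / T = 2.898e-3 / 9111 = 3.181e-07 m = 318.077 nm

318.077 nm


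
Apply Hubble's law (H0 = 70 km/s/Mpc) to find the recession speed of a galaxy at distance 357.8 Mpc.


v = H0 * d = 70 * 357.8 = 25046.0

25046.0 km/s


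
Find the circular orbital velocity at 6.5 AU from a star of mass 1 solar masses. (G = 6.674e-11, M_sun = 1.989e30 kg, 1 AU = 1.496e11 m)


v = sqrt(GM/r) = sqrt(6.674e-11 * 1.989e+30 / 9.724e+11) = 11683.905

11683.905 m/s


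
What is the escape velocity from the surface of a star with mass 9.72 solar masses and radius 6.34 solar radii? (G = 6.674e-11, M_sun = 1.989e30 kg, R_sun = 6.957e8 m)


M = 9.72 * 1.989e30 kg = 1.933308e+31 kg; R = 6.34 * 6.957e8 m = 4.410738e+09 m. v_esc = sqrt(2GM/R) = sqrt(2 * 6.674e-11 * 1.933308e+31 / 4.410738e+09) = 764897.0613

764897.0613 m/s


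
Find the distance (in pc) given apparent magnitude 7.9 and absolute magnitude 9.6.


d = 10^((m - M + 5)/5) = 10^((7.9 - 9.6 + 5)/5) = 4.5709

4.5709 pc


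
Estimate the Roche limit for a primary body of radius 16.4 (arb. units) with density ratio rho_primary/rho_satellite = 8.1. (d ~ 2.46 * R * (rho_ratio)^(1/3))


d_Roche = 2.46 * 16.4 * 8.1^(1/3) = 81.0228

81.0228


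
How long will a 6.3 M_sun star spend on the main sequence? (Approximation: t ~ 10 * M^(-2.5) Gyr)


t = 10 * M^(-2.5) = 10 * 6.3^(-2.5) = 0.1004

0.1004 Gyr


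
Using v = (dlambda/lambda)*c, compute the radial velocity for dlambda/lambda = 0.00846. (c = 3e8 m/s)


v = (dlambda/lambda) * c = 0.00846 * 3e8 = 2.538e+06

2.538e+06 m/s


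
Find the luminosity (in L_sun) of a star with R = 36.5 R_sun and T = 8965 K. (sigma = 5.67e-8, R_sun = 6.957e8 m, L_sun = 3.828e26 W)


R = 36.5 * 6.957e8 m = 2.539305e+10 m. L = 4*pi*R^2*sigma*T^4 = 4*pi*(2.539305e+10)^2 * 5.67e-8 * 8965^4 = 2.967726223e+30 W. L/L_sun = 2.967726223e+30 / 3.828e26 = 7752.6808

7752.6808 L_sun


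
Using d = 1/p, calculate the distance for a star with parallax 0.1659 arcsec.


d = 1/p = 1/0.1659 = 6.0277

6.0277 pc


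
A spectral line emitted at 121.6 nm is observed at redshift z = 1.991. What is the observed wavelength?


lam_obs = lam_emit * (1 + z) = 121.6 * (1 + 1.991) = 363.7056

363.7056 nm


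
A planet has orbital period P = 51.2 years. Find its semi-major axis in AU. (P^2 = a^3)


a = P^(2/3) = 51.2^(2/3) = 13.7884

13.7884 AU


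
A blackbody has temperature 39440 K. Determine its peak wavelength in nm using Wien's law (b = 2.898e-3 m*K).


lam_max = b / T = 2.898e-3 / 39440 = 7.348e-08 m = 73.4787 nm

73.4787 nm


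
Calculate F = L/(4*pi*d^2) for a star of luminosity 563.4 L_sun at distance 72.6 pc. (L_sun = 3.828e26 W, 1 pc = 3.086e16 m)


F = L / (4*pi*d^2) = 2.157e+29 / (4*pi*(2.240e+18)^2) = 3.419e-09

3.419e-09 W/m^2


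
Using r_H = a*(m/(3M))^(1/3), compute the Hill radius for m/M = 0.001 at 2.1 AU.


r_H = a * (m/3M)^(1/3) = 2.1 * (0.001/3)^(1/3) = 0.1456

0.1456 AU


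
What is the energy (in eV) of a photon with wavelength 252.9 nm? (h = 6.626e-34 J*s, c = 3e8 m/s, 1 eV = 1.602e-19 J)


E = hc/lambda = 6.626e-34 * 3e8 / 2.529e-07 = 7.860e-19 J = 4.9064 eV

4.9064 eV


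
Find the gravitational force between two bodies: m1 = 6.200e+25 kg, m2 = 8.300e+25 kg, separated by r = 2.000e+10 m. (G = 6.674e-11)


F = G*m1*m2/r^2 = 6.674e-11 * 6.200e+25 * 8.300e+25 / (2.000e+10)^2 = 6.674e-11 * 5.146e+51 / 4.000e+20 = 8.586e+20

8.586e+20 N


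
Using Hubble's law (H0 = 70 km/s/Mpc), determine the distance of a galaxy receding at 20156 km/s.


d = v / H0 = 20156 / 70 = 287.9429

287.9429 Mpc


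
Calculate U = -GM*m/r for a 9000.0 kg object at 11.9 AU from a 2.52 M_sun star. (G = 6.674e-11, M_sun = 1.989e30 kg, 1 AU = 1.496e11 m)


M = 2.52 * 1.989e30 kg = 5.01228e+30 kg; r = 11.9 AU * 1.496e11 m/AU = 1.78024e+12 m. U = -GM*m/r = -(6.674e-11 * 5.01228e+30 * 9000.0) / 1.78024e+12 = -1.691e+12

-1.691e+12 J


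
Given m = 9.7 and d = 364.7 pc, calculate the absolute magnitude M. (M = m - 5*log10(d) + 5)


M = m - 5*log10(d) + 5 = 9.7 - 5*log10(364.7) + 5 = 1.8903

1.8903


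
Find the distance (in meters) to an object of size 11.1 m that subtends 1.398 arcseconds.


D = size / theta_rad, theta_rad = 1.398 * pi/(180*3600) = 6.778e-06, D = 1.638e+06

1.638e+06 m


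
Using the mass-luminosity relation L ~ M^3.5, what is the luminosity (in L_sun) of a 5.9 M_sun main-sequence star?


L/L_sun = (M/M_sun)^3.5 = 5.9^3.5 = 498.8639

498.8639 L_sun


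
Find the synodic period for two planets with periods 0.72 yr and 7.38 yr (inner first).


1/P_syn = |1/P1 - 1/P2| = |1/0.72 - 1/7.38| => P_syn = 0.7978

0.7978 years


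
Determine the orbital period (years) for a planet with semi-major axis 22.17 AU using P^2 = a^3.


P = a^(3/2) = 22.17^1.5 = 104.3875

104.3875 years


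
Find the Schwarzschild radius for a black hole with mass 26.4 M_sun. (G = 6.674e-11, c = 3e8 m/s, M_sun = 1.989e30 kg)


M = 26.4 * 1.989e30 kg = 5.25096e+31 kg. rs = 2GM/c^2 = 2 * 6.674e-11 * 5.25096e+31 / (3e8)^2 = 77877.5712

77877.5712 m


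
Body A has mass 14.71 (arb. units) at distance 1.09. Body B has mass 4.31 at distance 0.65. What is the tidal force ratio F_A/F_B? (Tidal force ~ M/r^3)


Ratio = (M1/r1^3) / (M2/r2^3) = (14.71/1.09^3) / (4.31/0.65^3) = 0.7238

0.7238


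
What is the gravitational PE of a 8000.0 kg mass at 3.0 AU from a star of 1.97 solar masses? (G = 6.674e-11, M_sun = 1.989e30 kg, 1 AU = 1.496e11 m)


M = 1.97 * 1.989e30 kg = 3.91833e+30 kg; r = 3.0 AU * 1.496e11 m/AU = 4.488e+11 m. U = -GM*m/r = -(6.674e-11 * 3.91833e+30 * 8000.0) / 4.488e+11 = -4.661e+12

-4.661e+12 J


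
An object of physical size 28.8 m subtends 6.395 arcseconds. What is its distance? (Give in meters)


D = size / theta_rad, theta_rad = 6.395 * pi/(180*3600) = 3.100e-05, D = 928917.3448

928917.3448 m


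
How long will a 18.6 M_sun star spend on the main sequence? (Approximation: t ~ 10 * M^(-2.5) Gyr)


t = 10 * M^(-2.5) = 10 * 18.6^(-2.5) = 0.0067

0.0067 Gyr


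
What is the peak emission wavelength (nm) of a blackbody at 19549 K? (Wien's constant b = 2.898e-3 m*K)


lam_max = b / T = 2.898e-3 / 19549 = 1.482e-07 m = 148.2429 nm

148.2429 nm


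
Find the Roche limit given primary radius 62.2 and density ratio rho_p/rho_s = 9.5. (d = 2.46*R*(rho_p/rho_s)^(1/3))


d_Roche = 2.46 * 62.2 * 9.5^(1/3) = 324.0659

324.0659


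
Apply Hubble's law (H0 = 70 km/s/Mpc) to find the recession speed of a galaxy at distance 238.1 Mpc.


v = H0 * d = 70 * 238.1 = 16667.0

16667.0 km/s


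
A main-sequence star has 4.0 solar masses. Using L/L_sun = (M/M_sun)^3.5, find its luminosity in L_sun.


L/L_sun = (M/M_sun)^3.5 = 4.0^3.5 = 128.0

128.0 L_sun


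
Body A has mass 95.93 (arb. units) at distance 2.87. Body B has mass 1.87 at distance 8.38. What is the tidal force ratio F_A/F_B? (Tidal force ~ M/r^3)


Ratio = (M1/r1^3) / (M2/r2^3) = (95.93/2.87^3) / (1.87/8.38^3) = 1277.0244

1277.0244


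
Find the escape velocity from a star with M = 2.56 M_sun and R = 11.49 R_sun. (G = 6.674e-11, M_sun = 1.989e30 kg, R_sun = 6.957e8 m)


M = 2.56 * 1.989e30 kg = 5.09184e+30 kg; R = 11.49 * 6.957e8 m = 7.993593e+09 m. v_esc = sqrt(2GM/R) = sqrt(2 * 6.674e-11 * 5.09184e+30 / 7.993593e+09) = 291591.2296

291591.2296 m/s


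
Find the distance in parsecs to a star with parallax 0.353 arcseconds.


d = 1/p = 1/0.353 = 2.8329

2.8329 pc


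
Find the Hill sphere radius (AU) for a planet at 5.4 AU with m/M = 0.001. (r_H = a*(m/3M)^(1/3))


r_H = a * (m/3M)^(1/3) = 5.4 * (0.001/3)^(1/3) = 0.3744

0.3744 AU


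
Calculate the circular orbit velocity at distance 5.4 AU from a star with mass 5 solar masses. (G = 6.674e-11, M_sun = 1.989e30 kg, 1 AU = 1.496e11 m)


v = sqrt(GM/r) = sqrt(6.674e-11 * 9.945e+30 / 8.078e+11) = 28663.7375

28663.7375 m/s


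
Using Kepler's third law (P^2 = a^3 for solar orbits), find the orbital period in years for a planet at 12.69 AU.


P = a^(3/2) = 12.69^1.5 = 45.2056

45.2056 years


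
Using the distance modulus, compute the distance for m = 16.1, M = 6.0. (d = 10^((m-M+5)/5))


d = 10^((m - M + 5)/5) = 10^((16.1 - 6.0 + 5)/5) = 1047.1285

1047.1285 pc


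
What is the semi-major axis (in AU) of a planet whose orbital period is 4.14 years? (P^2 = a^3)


a = P^(2/3) = 4.14^(2/3) = 2.5783

2.5783 AU


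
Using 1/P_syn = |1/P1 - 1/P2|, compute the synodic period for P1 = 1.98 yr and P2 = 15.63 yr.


1/P_syn = |1/P1 - 1/P2| = |1/1.98 - 1/15.63| => P_syn = 2.2672

2.2672 years


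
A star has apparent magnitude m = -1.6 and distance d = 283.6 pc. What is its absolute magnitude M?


M = m - 5*log10(d) + 5 = -1.6 - 5*log10(283.6) + 5 = -8.8635

-8.8635


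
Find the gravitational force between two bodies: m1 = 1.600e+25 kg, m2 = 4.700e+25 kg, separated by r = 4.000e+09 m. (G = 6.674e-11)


F = G*m1*m2/r^2 = 6.674e-11 * 1.600e+25 * 4.700e+25 / (4.000e+09)^2 = 6.674e-11 * 7.520e+50 / 1.600e+19 = 3.137e+21

3.137e+21 N


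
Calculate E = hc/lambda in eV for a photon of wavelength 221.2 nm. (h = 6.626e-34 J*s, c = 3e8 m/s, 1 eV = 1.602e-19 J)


E = hc/lambda = 6.626e-34 * 3e8 / 2.212e-07 = 8.986e-19 J = 5.6095 eV

5.6095 eV


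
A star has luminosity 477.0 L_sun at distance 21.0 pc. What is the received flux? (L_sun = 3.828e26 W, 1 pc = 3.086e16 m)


F = L / (4*pi*d^2) = 1.826e+29 / (4*pi*(6.481e+17)^2) = 3.460e-08

3.460e-08 W/m^2


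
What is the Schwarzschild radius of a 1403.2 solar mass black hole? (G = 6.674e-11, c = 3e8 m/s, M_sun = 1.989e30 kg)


M = 1403.2 * 1.989e30 kg = 2.7909648e+33 kg. rs = 2GM/c^2 = 2 * 6.674e-11 * 2.7909648e+33 / (3e8)^2 = 4.139e+06

4.139e+06 m


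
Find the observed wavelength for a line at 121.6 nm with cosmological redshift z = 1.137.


lam_obs = lam_emit * (1 + z) = 121.6 * (1 + 1.137) = 259.8592

259.8592 nm


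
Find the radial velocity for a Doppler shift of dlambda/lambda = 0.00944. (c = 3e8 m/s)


v = (dlambda/lambda) * c = 0.00944 * 3e8 = 2.832e+06

2.832e+06 m/s


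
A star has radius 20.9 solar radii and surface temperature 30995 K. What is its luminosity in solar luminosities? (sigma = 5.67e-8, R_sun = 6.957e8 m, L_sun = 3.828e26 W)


R = 20.9 * 6.957e8 m = 1.454013e+10 m. L = 4*pi*R^2*sigma*T^4 = 4*pi*(1.454013e+10)^2 * 5.67e-8 * 30995^4 = 1.390260118e+32 W. L/L_sun = 1.390260118e+32 / 3.828e26 = 363181.8491

363181.8491 L_sun


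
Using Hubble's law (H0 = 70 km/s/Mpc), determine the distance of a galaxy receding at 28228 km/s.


d = v / H0 = 28228 / 70 = 403.2571

403.2571 Mpc


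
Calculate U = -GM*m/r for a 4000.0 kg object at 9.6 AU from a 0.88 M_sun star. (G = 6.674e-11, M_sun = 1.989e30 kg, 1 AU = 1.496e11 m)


M = 0.88 * 1.989e30 kg = 1.75032e+30 kg; r = 9.6 AU * 1.496e11 m/AU = 1.43616e+12 m. U = -GM*m/r = -(6.674e-11 * 1.75032e+30 * 4000.0) / 1.43616e+12 = -3.254e+11

-3.254e+11 J


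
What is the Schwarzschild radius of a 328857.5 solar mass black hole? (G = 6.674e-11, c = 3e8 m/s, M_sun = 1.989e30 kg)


M = 328857.5 * 1.989e30 kg = 6.540975675e+35 kg. rs = 2GM/c^2 = 2 * 6.674e-11 * 6.540975675e+35 / (3e8)^2 = 9.701e+08

9.701e+08 m
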